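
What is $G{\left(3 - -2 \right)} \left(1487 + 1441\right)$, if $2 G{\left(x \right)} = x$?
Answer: $7320$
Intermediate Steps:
$G{\left(x \right)} = \frac{x}{2}$
$G{\left(3 - -2 \right)} \left(1487 + 1441\right) = \frac{3 - -2}{2} \left(1487 + 1441\right) = \frac{3 + 2}{2} \cdot 2928 = \frac{1}{2} \cdot 5 \cdot 2928 = \frac{5}{2} \cdot 2928 = 7320$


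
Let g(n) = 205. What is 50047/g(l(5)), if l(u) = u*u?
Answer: 50047/205 ≈ 244.13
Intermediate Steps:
l(u) = u²
50047/g(l(5)) = 50047/205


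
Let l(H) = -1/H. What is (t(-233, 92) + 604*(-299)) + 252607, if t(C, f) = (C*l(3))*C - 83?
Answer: 161495/3 ≈ 53832.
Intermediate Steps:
t(C, f) = -83 - C**2/3 (t(C, f) = (C*(-1/3))*C - 83 = (-C/3)*C - 83 = -C**2/3 - 83 = -83 - C**2/3)
(t(-233, 92) + 604*(-299)) + 252607 = ((-83 - 1/3*(-233)**2) + 604*(-299)) + 252607 = ((-83 - 1/3*54289) - 180596) + 252607 = ((-83 - 54289/3) - 180596) + 252607 = (-54538/3 - 180596) + 252607 = -596326/3 + 252607 = 161495/3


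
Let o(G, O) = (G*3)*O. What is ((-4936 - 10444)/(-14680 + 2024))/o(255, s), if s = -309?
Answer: -769/149584428 ≈ -5.1409e-6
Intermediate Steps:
o(G, O) = 3*G*O (o(G, O) = (3*G)*O = 3*G*O)
((-4936 - 10444)/(-14680 + 2024))/o(255, s) = ((-4936 - 10444)/(-14680 + 2024))/((3*255*(-309))) = -15380/(-12656)/(-236385) = -15380*(-1/12656)*(-1/236385) = (3845/3164)*(-1/236385) = -769/149584428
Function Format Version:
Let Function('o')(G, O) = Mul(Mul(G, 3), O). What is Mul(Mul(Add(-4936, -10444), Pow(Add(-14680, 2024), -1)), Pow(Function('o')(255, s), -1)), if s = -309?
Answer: Rational(-769, 149584428) ≈ -5.1409e-6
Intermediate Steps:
Function('o')(G, O) = Mul(3, G, O) (Function('o')(G, O) = Mul(Mul(3, G), O) = Mul(3, G, O))
Mul(Mul(Add(-4936, -10444), Pow(Add(-14680, 2024), -1)), Pow(Function('o')(255, s), -1)) = Mul(Mul(Add(-4936, -10444), Pow(Add(-14680, 2024), -1)), Pow(Mul(3, 255, -309), -1)) = Mul(Mul(-15380, Pow(-12656, -1)), Pow(-236385, -1)) = Mul(Mul(-15380, Rational(-1, 12656)), Rational(-1, 236385)) = Mul(Rational(3845, 3164), Rational(-1, 236385)) = Rational(-769, 149584428)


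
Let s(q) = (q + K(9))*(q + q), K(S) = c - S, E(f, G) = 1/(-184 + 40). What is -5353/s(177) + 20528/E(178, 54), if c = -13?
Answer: -162197481193/54870 ≈ -2.9560e+6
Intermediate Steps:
E(f, G) = -1/144 (E(f, G) = 1/(-144) = -1/144)
K(S) = -13 - S
s(q) = 2*q*(-22 + q) (s(q) = (q + (-13 - 1*9))*(q + q) = (q + (-13 - 9))*(2*q) = (q - 22)*(2*q) = (-22 + q)*(2*q) = 2*q*(-22 + q))
-5353/s(177) + 20528/E(178, 54) = -5353*1/(354*(-22 + 177)) + 20528/(-1/144) = -5353/(2*177*155) + 20528*(-144) = -5353/54870 - 2956032 = -162197481193/54870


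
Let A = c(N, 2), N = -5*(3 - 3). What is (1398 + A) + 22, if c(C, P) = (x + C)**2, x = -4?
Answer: 1436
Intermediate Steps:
N = 0 (N = -5*0 = 0)
c(C, P) = (-4 + C)**2
A = 16 (A = (-4 + 0)**2 = (-4)**2 = 16)
(1398 + A) + 22 = (1398 + 16) + 22 = 1414 + 22 = 1436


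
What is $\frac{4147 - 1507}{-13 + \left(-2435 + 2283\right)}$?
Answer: $-16$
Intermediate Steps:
$\frac{4147 - 1507}{-13 + \left(-2435 + 2283\right)} = \frac{2640}{-13 - 152} = \frac{2640}{-165} = 2640 \left(- \frac{1}{165}\right) = -16$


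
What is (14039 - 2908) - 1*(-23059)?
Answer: 34190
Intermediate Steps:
(14039 - 2908) - 1*(-23059) = 11131 + 23059 = 34190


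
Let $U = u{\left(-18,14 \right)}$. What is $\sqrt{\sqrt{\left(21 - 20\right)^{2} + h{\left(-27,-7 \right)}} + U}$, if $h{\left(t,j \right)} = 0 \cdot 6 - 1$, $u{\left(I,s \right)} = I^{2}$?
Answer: $18$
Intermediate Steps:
$U = 324$ ($U = \left(-18\right)^{2} = 324$)
$h{\left(t,j \right)} = -1$ ($h{\left(t,j \right)} = 0 - 1 = -1$)
$\sqrt{\sqrt{\left(21 - 20\right)^{2} + h{\left(-27,-7 \right)}} + U} = \sqrt{\sqrt{\left(21 - 20\right)^{2} - 1} + 324} = \sqrt{\sqrt{1^{2} - 1} + 324} = \sqrt{\sqrt{1 - 1} + 324} = \sqrt{\sqrt{0} + 324} = \sqrt{0 + 324} = \sqrt{324} = 18$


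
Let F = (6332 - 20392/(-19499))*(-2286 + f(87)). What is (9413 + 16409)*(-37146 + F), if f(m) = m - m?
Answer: -7308091183691508/19499 ≈ -3.7479e+11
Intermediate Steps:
f(m) = 0
F = -282293705160/19499 (F = (6332 - 20392/(-19499))*(-2286 + 0) = (6332 - 20392*(-1/19499))*(-2286) = (6332 + 20392/19499)*(-2286) = (123488060/19499)*(-2286) = -282293705160/19499 ≈ -1.4477e+7)
(9413 + 16409)*(-37146 + F) = (9413 + 16409)*(-37146 - 282293705160/19499) = 25822*(-283018015014/19499) = -7308091183691508/19499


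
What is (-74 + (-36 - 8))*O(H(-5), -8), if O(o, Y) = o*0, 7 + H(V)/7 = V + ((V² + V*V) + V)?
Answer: 0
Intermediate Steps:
H(V) = -49 + 14*V + 14*V² (H(V) = -49 + 7*(V + ((V² + V*V) + V)) = -49 + 7*(V + ((V² + V²) + V)) = -49 + 7*(V + (2*V² + V)) = -49 + 7*(V + (V + 2*V²)) = -49 + 7*(2*V + 2*V²) = -49 + (14*V + 14*V²) = -49 + 14*V + 14*V²)
O(o, Y) = 0
(-74 + (-36 - 8))*O(H(-5), -8) = (-74 + (-36 - 8))*0 = (-74 - 44)*0 = -118*0 = 0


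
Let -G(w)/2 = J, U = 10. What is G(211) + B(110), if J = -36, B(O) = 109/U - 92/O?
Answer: 9027/110 ≈ 82.064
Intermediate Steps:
B(O) = 109/10 - 92/O
G(w) = 72 (G(w) = -2*(-36) = 72)
G(211) + B(110) = 72 + (109/10 - 92/110) = 72 + (109/10 - 92*1/110) = 72 + (109/10 - 46/55) = 72 + 1107/110 = 9027/110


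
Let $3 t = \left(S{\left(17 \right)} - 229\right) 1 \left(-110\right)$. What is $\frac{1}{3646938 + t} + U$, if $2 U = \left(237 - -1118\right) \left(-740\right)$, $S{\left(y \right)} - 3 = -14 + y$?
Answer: $- \frac{5497475214397}{10965344} \approx -5.0135 \cdot 10^{5}$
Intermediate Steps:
$S{\left(y \right)} = -11 + y$ ($S{\left(y \right)} = 3 + \left(-14 + y\right) = -11 + y$)
$t = \frac{24530}{3}$ ($t = \frac{\left(\left(-11 + 17\right) - 229\right) 1 \left(-110\right)}{3} = \frac{\left(6 - 229\right) \left(-110\right)}{3} = \frac{\left(-223\right) \left(-110\right)}{3} = \frac{1}{3} \cdot 24530 = \frac{24530}{3} \approx 8176.7$)
$U = -501350$ ($U = \frac{\left(237 - -1118\right) \left(-740\right)}{2} = \frac{\left(237 + 1118\right) \left(-740\right)}{2} = \frac{1355 \left(-740\right)}{2} = \frac{1}{2} \left(-1002700\right) = -501350$)
$\frac{1}{3646938 + t} + U = \frac{1}{3646938 + \frac{24530}{3}} - 501350 = \frac{1}{\frac{10965344}{3}} - 501350 = \frac{3}{10965344} - 501350 = - \frac{5497475214397}{10965344}$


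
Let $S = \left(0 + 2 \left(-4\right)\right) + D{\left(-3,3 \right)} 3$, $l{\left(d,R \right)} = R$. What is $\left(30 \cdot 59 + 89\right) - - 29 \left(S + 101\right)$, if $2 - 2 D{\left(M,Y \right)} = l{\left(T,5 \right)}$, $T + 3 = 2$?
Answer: $\frac{8851}{2} \approx 4425.5$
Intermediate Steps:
$T = -1$ ($T = -3 + 2 = -1$)
$D{\left(M,Y \right)} = - \frac{3}{2}$ ($D{\left(M,Y \right)} = 1 - \frac{5}{2} = - \frac{3}{2}$)
$S = - \frac{25}{2}$ ($S = \left(0 + 2 \left(-4\right)\right) - \frac{9}{2} = \left(0 - 8\right) - \frac{9}{2} = -8 - \frac{9}{2} = - \frac{25}{2} \approx -12.5$)
$\left(30 \cdot 59 + 89\right) - - 29 \left(S + 101\right) = \left(30 \cdot 59 + 89\right) - - 29 \left(- \frac{25}{2} + 101\right) = \left(1770 + 89\right) - \left(-29\right) \frac{177}{2} = 1859 - - \frac{5133}{2} = 1859 + \frac{5133}{2} = \frac{8851}{2}$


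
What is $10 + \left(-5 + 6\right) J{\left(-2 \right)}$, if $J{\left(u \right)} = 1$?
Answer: $11$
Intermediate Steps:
$10 + \left(-5 + 6\right) J{\left(-2 \right)} = 10 + \left(-5 + 6\right) 1 = 10 + 1 \cdot 1 = 10 + 1 = 11$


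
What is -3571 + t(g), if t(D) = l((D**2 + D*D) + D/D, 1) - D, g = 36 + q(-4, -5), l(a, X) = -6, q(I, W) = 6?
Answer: -3619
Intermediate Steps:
g = 42 (g = 36 + 6 = 42)
t(D) = -6 - D
-3571 + t(g) = -3571 + (-6 - 1*42) = -3571 + (-6 - 42) = -3571 - 48 = -3619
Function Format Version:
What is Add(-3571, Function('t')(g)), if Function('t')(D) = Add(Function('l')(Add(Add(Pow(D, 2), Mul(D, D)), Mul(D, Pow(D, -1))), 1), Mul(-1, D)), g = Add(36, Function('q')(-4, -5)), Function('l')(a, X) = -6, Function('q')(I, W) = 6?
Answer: -3619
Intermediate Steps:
g = 42 (g = Add(36, 6) = 42)
Function('t')(D) = Add(-6, Mul(-1, D))
Add(-3571, Function('t')(g)) = Add(-3571, Add(-6, Mul(-1, 42))) = Add(-3571, Add(-6, -42)) = Add(-3571, -48) = -3619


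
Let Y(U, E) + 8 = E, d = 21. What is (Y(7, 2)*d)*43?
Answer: -5418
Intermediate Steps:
Y(U, E) = -8 + E
(Y(7, 2)*d)*43 = ((-8 + 2)*21)*43 = -6*21*43 = -126*43 = -5418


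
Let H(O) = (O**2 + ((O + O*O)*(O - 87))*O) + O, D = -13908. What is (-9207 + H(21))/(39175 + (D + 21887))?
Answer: -216359/15718 ≈ -13.765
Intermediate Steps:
H(O) = O + O**2 + O*(-87 + O)*(O + O**2) (H(O) = (O**2 + ((O + O**2)*(-87 + O))*O) + O = (O**2 + ((-87 + O)*(O + O**2))*O) + O = (O**2 + O*(-87 + O)*(O + O**2)) + O = O + O**2 + O*(-87 + O)*(O + O**2))
(-9207 + H(21))/(39175 + (D + 21887)) = (-9207 + 21*(1 + 21**3 - 86*21 - 86*21**2))/(39175 + (-13908 + 21887)) = (-9207 + 21*(1 + 9261 - 1806 - 86*441))/(39175 + 7979) = (-9207 + 21*(1 + 9261 - 1806 - 37926))/47154 = (-9207 + 21*(-30470))*(1/47154) = (-9207 - 639870)*(1/47154) = -649077*1/47154 = -216359/15718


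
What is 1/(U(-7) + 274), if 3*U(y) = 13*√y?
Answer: 2466/676867 - 39*I*√7/676867 ≈ 0.0036433 - 0.00015244*I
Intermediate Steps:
U(y) = 13*√y/3 (U(y) = (13*√y)/3 = 13*√y/3)
1/(U(-7) + 274) = 1/(13*√(-7)/3 + 274) = 1/(13*(I*√7)/3 + 274) = 1/(13*I*√7/3 + 274) = 1/(274 + 13*I*√7/3)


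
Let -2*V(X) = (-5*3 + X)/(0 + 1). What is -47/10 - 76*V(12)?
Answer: -1187/10 ≈ -118.70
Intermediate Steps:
V(X) = 15/2 - X/2 (V(X) = -(-5*3 + X)/(2*(0 + 1)) = -(-15 + X)/(2*1) = -(-15 + X)/2 = 15/2 - X/2)
-47/10 - 76*V(12) = -47/10 - 76*(15/2 - ½*12) = -47*⅒ - 76*(15/2 - 6) = -47/10 - 76*3/2 = -47/10 - 114 = -1187/10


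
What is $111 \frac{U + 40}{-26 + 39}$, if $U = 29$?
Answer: $\frac{7659}{13} \approx 589.15$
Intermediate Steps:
$111 \frac{U + 40}{-26 + 39} = 111 \frac{29 + 40}{-26 + 39} = 111 \cdot \frac{69}{13} = \frac{7659}{13}$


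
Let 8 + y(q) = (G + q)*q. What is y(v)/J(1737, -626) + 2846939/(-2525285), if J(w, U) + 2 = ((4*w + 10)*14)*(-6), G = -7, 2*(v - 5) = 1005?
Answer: -9221493930499/5903853700360 ≈ -1.5619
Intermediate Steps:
v = 1015/2 (v = 5 + (½)*1005 = 5 + 1005/2 = 1015/2 ≈ 507.50)
y(q) = -8 + q*(-7 + q) (y(q) = -8 + (-7 + q)*q = -8 + q*(-7 + q))
J(w, U) = -842 - 336*w (J(w, U) = -2 + ((4*w + 10)*14)*(-6) = -2 + ((10 + 4*w)*14)*(-6) = -2 + (140 + 56*w)*(-6) = -2 + (-840 - 336*w) = -842 - 336*w)
y(v)/J(1737, -626) + 2846939/(-2525285) = (-8 + (1015/2)² - 7*1015/2)/(-842 - 336*1737) + 2846939/(-2525285) = (-8 + 1030225/4 - 7105/2)/(-842 - 583632) + 2846939*(-1/2525285) = (1015983/4)/(-584474) - 2846939/2525285 = (1015983/4)*(-1/584474) - 2846939/2525285 = -1015983/2337896 - 2846939/2525285 = -9221493930499/5903853700360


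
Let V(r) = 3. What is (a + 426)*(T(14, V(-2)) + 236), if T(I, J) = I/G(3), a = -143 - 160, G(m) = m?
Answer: 29602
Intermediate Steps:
a = -303
T(I, J) = I/3
(a + 426)*(T(14, V(-2)) + 236) = (-303 + 426)*((⅓)*14 + 236) = 123*(14/3 + 236) = 123*(722/3) = 29602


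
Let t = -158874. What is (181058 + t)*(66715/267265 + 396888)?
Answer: 470630622993688/53453 ≈ 8.8046e+9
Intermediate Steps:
(181058 + t)*(66715/267265 + 396888) = (181058 - 158874)*(66715/267265 + 396888) = 22184*(66715*(1/267265) + 396888) = 22184*(13343/53453 + 396888) = 22184*(21214867607/53453) = 470630622993688/53453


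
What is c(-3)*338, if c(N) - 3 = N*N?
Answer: 4056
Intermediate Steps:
c(N) = 3 + N² (c(N) = 3 + N*N = 3 + N²)
c(-3)*338 = (3 + (-3)²)*338 = (3 + 9)*338 = 12*338 = 4056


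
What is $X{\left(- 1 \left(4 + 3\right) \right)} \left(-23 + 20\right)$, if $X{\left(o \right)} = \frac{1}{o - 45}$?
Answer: $\frac{3}{52} \approx 0.057692$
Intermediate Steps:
$X{\left(o \right)} = \frac{1}{-45 + o}$
$X{\left(- 1 \left(4 + 3\right) \right)} \left(-23 + 20\right) = \frac{-23 + 20}{-45 - 1 \left(4 + 3\right)} = \frac{1}{-45 - 1 \cdot 7} \left(-3\right) = \frac{1}{-45 - 7} \left(-3\right) = \frac{1}{-52} \left(-3\right) = \left(- \frac{1}{52}\right) \left(-3\right) = \frac{3}{52}$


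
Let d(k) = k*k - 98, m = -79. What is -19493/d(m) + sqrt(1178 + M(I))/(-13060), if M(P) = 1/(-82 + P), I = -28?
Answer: -19493/6143 - sqrt(14253690)/1436600 ≈ -3.1758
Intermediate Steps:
d(k) = -98 + k**2 (d(k) = k**2 - 98 = -98 + k**2)
-19493/d(m) + sqrt(1178 + M(I))/(-13060) = -19493/(-98 + (-79)**2) + sqrt(1178 + 1/(-82 - 28))/(-13060) = -19493/(-98 + 6241) + sqrt(1178 + 1/(-110))*(-1/13060) = -19493/6143 + sqrt(1178 - 1/110)*(-1/13060) = -19493*1/6143 + sqrt(129579/110)*(-1/13060) = -19493/6143 + (sqrt(14253690)/110)*(-1/13060) = -19493/6143 - sqrt(14253690)/1436600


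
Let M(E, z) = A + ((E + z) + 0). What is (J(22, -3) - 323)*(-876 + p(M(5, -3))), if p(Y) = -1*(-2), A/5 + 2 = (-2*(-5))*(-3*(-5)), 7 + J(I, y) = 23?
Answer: 268318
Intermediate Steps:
J(I, y) = 16 (J(I, y) = -7 + 23 = 16)
A = 740 (A = -10 + 5*((-2*(-5))*(-3*(-5))) = -10 + 5*(10*15) = -10 + 5*150 = -10 + 750 = 740)
M(E, z) = 740 + E + z (M(E, z) = 740 + ((E + z) + 0) = 740 + (E + z) = 740 + E + z)
p(Y) = 2
(J(22, -3) - 323)*(-876 + p(M(5, -3))) = (16 - 323)*(-876 + 2) = -307*(-874) = 268318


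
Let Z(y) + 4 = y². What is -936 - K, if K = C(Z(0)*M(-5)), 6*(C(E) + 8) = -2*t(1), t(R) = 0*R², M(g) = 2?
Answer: -928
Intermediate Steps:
Z(y) = -4 + y²
t(R) = 0
C(E) = -8 (C(E) = -8 + (-2*0)/6 = -8 + (⅙)*0 = -8 + 0 = -8)
K = -8
-936 - K = -936 - 1*(-8) = -936 + 8 = -928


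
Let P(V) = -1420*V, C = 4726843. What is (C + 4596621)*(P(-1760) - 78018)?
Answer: 22573803214448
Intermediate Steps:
(C + 4596621)*(P(-1760) - 78018) = (4726843 + 4596621)*(-1420*(-1760) - 78018) = 9323464*(2499200 - 78018) = 9323464*2421182 = 22573803214448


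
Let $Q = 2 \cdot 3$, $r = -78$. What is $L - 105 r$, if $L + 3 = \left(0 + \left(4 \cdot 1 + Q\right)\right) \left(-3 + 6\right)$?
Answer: $8217$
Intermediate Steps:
$Q = 6$
$L = 27$ ($L = -3 + \left(0 + \left(4 \cdot 1 + 6\right)\right) \left(-3 + 6\right) = -3 + \left(0 + \left(4 + 6\right)\right) 3 = -3 + \left(0 + 10\right) 3 = -3 + 10 \cdot 3 = -3 + 30 = 27$)
$L - 105 r = 27 - -8190 = 27 + 8190 = 8217$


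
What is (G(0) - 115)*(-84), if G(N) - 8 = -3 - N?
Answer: 9240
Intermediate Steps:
G(N) = 5 - N (G(N) = 8 + (-3 - N) = 5 - N)
(G(0) - 115)*(-84) = ((5 - 1*0) - 115)*(-84) = ((5 + 0) - 115)*(-84) = (5 - 115)*(-84) = -110*(-84) = 9240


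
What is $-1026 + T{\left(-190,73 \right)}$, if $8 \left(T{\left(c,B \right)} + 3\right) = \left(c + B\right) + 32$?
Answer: $- \frac{8317}{8} \approx -1039.6$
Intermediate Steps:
$T{\left(c,B \right)} = 1 + \frac{B}{8} + \frac{c}{8}$ ($T{\left(c,B \right)} = -3 + \frac{\left(c + B\right) + 32}{8} = -3 + \frac{\left(B + c\right) + 32}{8} = -3 + \frac{32 + B + c}{8} = -3 + \left(4 + \frac{B}{8} + \frac{c}{8}\right) = 1 + \frac{B}{8} + \frac{c}{8}$)
$-1026 + T{\left(-190,73 \right)} = -1026 + \left(1 + \frac{1}{8} \cdot 73 + \frac{1}{8} \left(-190\right)\right) = -1026 + \left(1 + \frac{73}{8} - \frac{95}{4}\right) = -1026 - \frac{109}{8} = - \frac{8317}{8}$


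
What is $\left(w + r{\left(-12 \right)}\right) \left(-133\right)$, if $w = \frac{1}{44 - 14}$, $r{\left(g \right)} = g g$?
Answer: $- \frac{574693}{30} \approx -19156.0$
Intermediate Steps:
$r{\left(g \right)} = g^{2}$
$w = \frac{1}{30} \approx 0.033333$
$\left(w + r{\left(-12 \right)}\right) \left(-133\right) = \left(\frac{1}{30} + \left(-12\right)^{2}\right) \left(-133\right) = \left(\frac{1}{30} + 144\right) \left(-133\right) = \frac{4321}{30} \left(-133\right) = - \frac{574693}{30}$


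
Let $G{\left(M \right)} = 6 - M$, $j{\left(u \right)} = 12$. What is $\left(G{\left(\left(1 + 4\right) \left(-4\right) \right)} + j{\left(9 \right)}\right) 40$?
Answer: $1520$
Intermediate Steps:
$\left(G{\left(\left(1 + 4\right) \left(-4\right) \right)} + j{\left(9 \right)}\right) 40 = \left(\left(6 - \left(1 + 4\right) \left(-4\right)\right) + 12\right) 40 = \left(\left(6 - 5 \left(-4\right)\right) + 12\right) 40 = \left(\left(6 - -20\right) + 12\right) 40 = \left(\left(6 + 20\right) + 12\right) 40 = \left(26 + 12\right) 40 = 38 \cdot 40 = 1520$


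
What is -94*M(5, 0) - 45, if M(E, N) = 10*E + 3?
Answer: -5027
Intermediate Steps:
M(E, N) = 3 + 10*E
-94*M(5, 0) - 45 = -94*(3 + 10*5) - 45 = -94*(3 + 50) - 45 = -94*53 - 45 = -4982 - 45 = -5027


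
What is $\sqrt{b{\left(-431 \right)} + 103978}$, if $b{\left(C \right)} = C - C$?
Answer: $7 \sqrt{2122} \approx 322.46$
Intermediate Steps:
$b{\left(C \right)} = 0$
$\sqrt{b{\left(-431 \right)} + 103978} = \sqrt{0 + 103978} = \sqrt{103978} = 7 \sqrt{2122}$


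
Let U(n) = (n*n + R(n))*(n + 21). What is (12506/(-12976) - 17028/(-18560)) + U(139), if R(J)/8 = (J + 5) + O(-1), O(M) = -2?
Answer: 12316881310487/3763040 ≈ 3.2731e+6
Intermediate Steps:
R(J) = 24 + 8*J (R(J) = 8*((J + 5) - 2) = 8*((5 + J) - 2) = 8*(3 + J) = 24 + 8*J)
U(n) = (21 + n)*(24 + n² + 8*n) (U(n) = (n*n + (24 + 8*n))*(n + 21) = (n² + (24 + 8*n))*(21 + n) = (24 + n² + 8*n)*(21 + n) = (21 + n)*(24 + n² + 8*n))
(12506/(-12976) - 17028/(-18560)) + U(139) = (12506/(-12976) - 17028/(-18560)) + (504 + 139³ + 29*139² + 192*139) = (12506*(-1/12976) - 17028*(-1/18560)) + (504 + 2685619 + 29*19321 + 26688) = (-6253/6488 + 4257/4640) + (504 + 2685619 + 560309 + 26688) = -174313/3763040 + 3273120 = 12316881310487/3763040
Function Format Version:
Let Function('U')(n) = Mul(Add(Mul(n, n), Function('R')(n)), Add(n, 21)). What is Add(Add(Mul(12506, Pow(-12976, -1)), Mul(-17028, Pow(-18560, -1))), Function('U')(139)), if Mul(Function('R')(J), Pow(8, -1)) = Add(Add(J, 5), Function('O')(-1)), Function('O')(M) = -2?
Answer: Rational(12316881310487, 3763040) ≈ 3.2731e+6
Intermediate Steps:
Function('R')(J) = Add(24, Mul(8, J)) (Function('R')(J) = Mul(8, Add(Add(J, 5), -2)) = Mul(8, Add(Add(5, J), -2)) = Mul(8, Add(3, J)) = Add(24, Mul(8, J)))
Function('U')(n) = Mul(Add(21, n), Add(24, Pow(n, 2), Mul(8, n))) (Function('U')(n) = Mul(Add(Mul(n, n), Add(24, Mul(8, n))), Add(n, 21)) = Mul(Add(Pow(n, 2), Add(24, Mul(8, n))), Add(21, n)) = Mul(Add(24, Pow(n, 2), Mul(8, n)), Add(21, n)) = Mul(Add(21, n), Add(24, Pow(n, 2), Mul(8, n))))
Add(Add(Mul(12506, Pow(-12976, -1)), Mul(-17028, Pow(-18560, -1))), Function('U')(139)) = Add(Add(Mul(12506, Pow(-12976, -1)), Mul(-17028, Pow(-18560, -1))), Add(504, Pow(139, 3), Mul(29, Pow(139, 2)), Mul(192, 139))) = Add(Add(Mul(12506, Rational(-1, 12976)), Mul(-17028, Rational(-1, 18560))), Add(504, 2685619, Mul(29, 19321), 26688)) = Add(Add(Rational(-6253, 6488), Rational(4257, 4640)), Add(504, 2685619, 560309, 26688)) = Add(Rational(-174313, 3763040), 3273120) = Rational(12316881310487, 3763040)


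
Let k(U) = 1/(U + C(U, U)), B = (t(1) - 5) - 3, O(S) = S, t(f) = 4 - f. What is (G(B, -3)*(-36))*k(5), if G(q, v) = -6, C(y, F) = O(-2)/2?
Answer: 54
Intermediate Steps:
C(y, F) = -1 (C(y, F) = -2/2 = -2*½ = -1)
B = -5 (B = ((4 - 1*1) - 5) - 3 = ((4 - 1) - 5) - 3 = (3 - 5) - 3 = -2 - 3 = -5)
k(U) = 1/(-1 + U) (k(U) = 1/(U - 1) = 1/(-1 + U))
(G(B, -3)*(-36))*k(5) = (-6*(-36))/(-1 + 5) = 216/4 = 216*(¼) = 54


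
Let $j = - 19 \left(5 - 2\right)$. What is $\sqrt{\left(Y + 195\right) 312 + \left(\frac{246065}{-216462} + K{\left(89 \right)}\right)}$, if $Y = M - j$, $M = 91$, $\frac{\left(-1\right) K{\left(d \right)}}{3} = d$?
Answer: $\frac{29 \sqrt{5947391507286}}{216462} \approx 326.72$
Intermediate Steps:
$j = -57$ ($j = \left(-19\right) 3 = -57$)
$K{\left(d \right)} = - 3 d$
$Y = 148$ ($Y = 91 - -57 = 91 + 57 = 148$)
$\sqrt{\left(Y + 195\right) 312 + \left(\frac{246065}{-216462} + K{\left(89 \right)}\right)} = \sqrt{\left(148 + 195\right) 312 + \left(\frac{246065}{-216462} - 267\right)} = \sqrt{343 \cdot 312 + \left(246065 \left(- \frac{1}{216462}\right) - 267\right)} = \sqrt{107016 - \frac{58041419}{216462}} = \sqrt{\frac{23106855973}{216462}} = \frac{29 \sqrt{5947391507286}}{216462}$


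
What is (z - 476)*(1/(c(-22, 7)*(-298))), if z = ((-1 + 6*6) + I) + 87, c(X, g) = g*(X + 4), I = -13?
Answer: -367/37548 ≈ -0.0097741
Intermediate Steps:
c(X, g) = g*(4 + X)
z = 109 (z = ((-1 + 6*6) - 13) + 87 = ((-1 + 36) - 13) + 87 = (35 - 13) + 87 = 22 + 87 = 109)
(z - 476)*(1/(c(-22, 7)*(-298))) = (109 - 476)*(1/((7*(4 - 22))*(-298))) = -367*(-1)/((7*(-18))*298) = -367*(-1)/((-126)*298) = -(-367)*(-1)/(126*298) = -367*1/37548 = -367/37548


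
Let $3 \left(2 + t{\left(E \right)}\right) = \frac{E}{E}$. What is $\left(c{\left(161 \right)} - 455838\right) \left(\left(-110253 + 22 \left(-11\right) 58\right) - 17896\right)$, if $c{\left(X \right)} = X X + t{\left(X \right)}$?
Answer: $61127985620$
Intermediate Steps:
$t{\left(E \right)} = - \frac{5}{3}$ ($t{\left(E \right)} = -2 + \frac{E \frac{1}{E}}{3} = -2 + \frac{1}{3} \cdot 1 = -2 + \frac{1}{3} = - \frac{5}{3}$)
$c{\left(X \right)} = - \frac{5}{3} + X^{2}$ ($c{\left(X \right)} = X X - \frac{5}{3} = X^{2} - \frac{5}{3} = - \frac{5}{3} + X^{2}$)
$\left(c{\left(161 \right)} - 455838\right) \left(\left(-110253 + 22 \left(-11\right) 58\right) - 17896\right) = \left(\left(- \frac{5}{3} + 161^{2}\right) - 455838\right) \left(\left(-110253 + 22 \left(-11\right) 58\right) - 17896\right) = \left(\left(- \frac{5}{3} + 25921\right) - 455838\right) \left(\left(-110253 - 14036\right) - 17896\right) = \left(\frac{77758}{3} - 455838\right) \left(\left(-110253 - 14036\right) - 17896\right) = - \frac{1289756 \left(-124289 - 17896\right)}{3} = \left(- \frac{1289756}{3}\right) \left(-142185\right) = 61127985620$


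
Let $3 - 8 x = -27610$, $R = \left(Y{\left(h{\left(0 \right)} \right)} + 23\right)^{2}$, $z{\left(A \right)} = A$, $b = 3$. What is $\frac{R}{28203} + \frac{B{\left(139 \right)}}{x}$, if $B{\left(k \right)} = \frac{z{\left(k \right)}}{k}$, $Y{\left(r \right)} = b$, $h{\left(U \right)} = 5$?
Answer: $\frac{18892012}{778769439} \approx 0.024259$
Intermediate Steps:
$Y{\left(r \right)} = 3$
$R = 676$ ($R = \left(3 + 23\right)^{2} = 26^{2} = 676$)
$B{\left(k \right)} = 1$ ($B{\left(k \right)} = \frac{k}{k} = 1$)
$x = \frac{27613}{8}$ ($x = \frac{3}{8} - - \frac{13805}{4} = \frac{3}{8} + \frac{13805}{4} = \frac{27613}{8} \approx 3451.6$)
$\frac{R}{28203} + \frac{B{\left(139 \right)}}{x} = \frac{676}{28203} + 1 \frac{1}{\frac{27613}{8}} = 676 \cdot \frac{1}{28203} + 1 \cdot \frac{8}{27613} = \frac{676}{28203} + \frac{8}{27613} = \frac{18892012}{778769439}$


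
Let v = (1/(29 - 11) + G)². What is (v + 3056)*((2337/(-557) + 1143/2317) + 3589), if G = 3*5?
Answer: 4921286460937355/418144356 ≈ 1.1769e+7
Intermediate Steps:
G = 15
v = 73441/324 (v = (1/(29 - 11) + 15)² = (1/18 + 15)² = (271/18)² = 73441/324 ≈ 226.67)
(v + 3056)*((2337/(-557) + 1143/2317) + 3589) = (73441/324 + 3056)*((2337/(-557) + 1143/2317) + 3589) = 1063585*((2337*(-1/557) + 1143*(1/2317)) + 3589)/324 = 1063585*((-2337/557 + 1143/2317) + 3589)/324 = 1063585*(-4778178/1290569 + 3589)/324 = (1063585/324)*(4627073963/1290569) = 4921286460937355/418144356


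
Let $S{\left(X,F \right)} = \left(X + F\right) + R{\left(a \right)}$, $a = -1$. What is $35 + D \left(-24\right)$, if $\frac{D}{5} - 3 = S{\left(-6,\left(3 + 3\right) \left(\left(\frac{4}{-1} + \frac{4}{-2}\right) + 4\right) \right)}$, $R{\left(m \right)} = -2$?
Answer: $2075$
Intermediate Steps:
$S{\left(X,F \right)} = -2 + F + X$ ($S{\left(X,F \right)} = \left(X + F\right) - 2 = \left(F + X\right) - 2 = -2 + F + X$)
$D = -85$ ($D = 15 + 5 \left(-2 + \left(3 + 3\right) \left(\left(\frac{4}{-1} + \frac{4}{-2}\right) + 4\right) - 6\right) = 15 + 5 \left(-2 + 6 \left(\left(4 \left(-1\right) + 4 \left(- \frac{1}{2}\right)\right) + 4\right) - 6\right) = 15 + 5 \left(-2 + 6 \left(\left(-4 - 2\right) + 4\right) - 6\right) = 15 + 5 \left(-2 + 6 \left(-6 + 4\right) - 6\right) = 15 + 5 \left(-2 + 6 \left(-2\right) - 6\right) = 15 + 5 \left(-2 - 12 - 6\right) = 15 + 5 \left(-20\right) = 15 - 100 = -85$)
$35 + D \left(-24\right) = 35 - -2040 = 35 + 2040 = 2075$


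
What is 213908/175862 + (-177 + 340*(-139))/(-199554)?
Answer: 25514281363/17546982774 ≈ 1.4541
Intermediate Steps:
213908/175862 + (-177 + 340*(-139))/(-199554) = 213908*(1/175862) + (-177 - 47260)*(-1/199554) = 106954/87931 - 47437*(-1/199554) = 106954/87931 + 47437/199554 = 25514281363/17546982774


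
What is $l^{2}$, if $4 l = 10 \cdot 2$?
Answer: $25$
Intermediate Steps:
$l = 5$ ($l = \frac{10 \cdot 2}{4} = \frac{1}{4} \cdot 20 = 5$)
$l^{2} = 5^{2} = 25$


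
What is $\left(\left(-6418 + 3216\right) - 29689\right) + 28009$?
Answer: $-4882$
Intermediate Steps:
$\left(\left(-6418 + 3216\right) - 29689\right) + 28009 = \left(-3202 - 29689\right) + 28009 = -32891 + 28009 = -4882$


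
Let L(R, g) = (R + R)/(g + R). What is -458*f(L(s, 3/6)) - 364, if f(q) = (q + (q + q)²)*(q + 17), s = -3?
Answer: -28300436/125 ≈ -2.2640e+5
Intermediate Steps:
L(R, g) = 2*R/(R + g) (L(R, g) = (2*R)/(R + g) = 2*R/(R + g))
f(q) = (17 + q)*(q + 4*q²) (f(q) = (q + (2*q)²)*(17 + q) = (q + 4*q²)*(17 + q) = (17 + q)*(q + 4*q²))
-458*f(L(s, 3/6)) - 364 = -458*2*(-3)/(-3 + 3/6)*(17 + 4*(2*(-3)/(-3 + 3/6))² + 69*(2*(-3)/(-3 + 3/6))) - 364 = -458*2*(-3)/(-3 + 3*(⅙))*(17 + 4*(2*(-3)/(-3 + 3*(⅙)))² + 69*(2*(-3)/(-3 + 3*(⅙)))) - 364 = -458*2*(-3)/(-3 + ½)*(17 + 4*(2*(-3)/(-3 + ½))² + 69*(2*(-3)/(-3 + ½))) - 364 = -458*2*(-3)/(-5/2)*(17 + 4*(2*(-3)/(-5/2))² + 69*(2*(-3)/(-5/2))) - 364 = -458*2*(-3)*(-⅖)*(17 + 4*(2*(-3)*(-⅖))² + 69*(2*(-3)*(-⅖))) - 364 = -5496*(17 + 4*(12/5)² + 69*(12/5))/5 - 364 = -5496*(17 + 4*(144/25) + 828/5)/5 - 364 = -5496*(17 + 576/25 + 828/5)/5 - 364 = -5496*5141/(5*25) - 364 = -458*61692/125 - 364 = -28254936/125 - 364 = -28300436/125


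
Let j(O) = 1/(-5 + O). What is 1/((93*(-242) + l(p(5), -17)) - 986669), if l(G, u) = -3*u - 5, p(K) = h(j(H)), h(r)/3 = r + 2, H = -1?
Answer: -1/1009129 ≈ -9.9095e-7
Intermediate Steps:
h(r) = 6 + 3*r (h(r) = 3*(r + 2) = 3*(2 + r) = 6 + 3*r)
p(K) = 11/2 (p(K) = 6 + 3/(-5 - 1) = 6 + 3/(-6) = 6 + 3*(-⅙) = 6 - ½ = 11/2)
l(G, u) = -5 - 3*u
1/((93*(-242) + l(p(5), -17)) - 986669) = 1/((93*(-242) + (-5 - 3*(-17))) - 986669) = 1/((-22506 + (-5 + 51)) - 986669) = 1/((-22506 + 46) - 986669) = 1/(-22460 - 986669) = 1/(-1009129) = -1/1009129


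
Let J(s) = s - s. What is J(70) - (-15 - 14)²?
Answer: -841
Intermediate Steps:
J(s) = 0
J(70) - (-15 - 14)² = 0 - (-15 - 14)² = 0 - 1*(-29)² = 0 - 1*841 = 0 - 841 = -841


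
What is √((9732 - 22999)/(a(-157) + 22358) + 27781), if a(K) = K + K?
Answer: √3374887335567/11022 ≈ 166.67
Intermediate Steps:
a(K) = 2*K
√((9732 - 22999)/(a(-157) + 22358) + 27781) = √((9732 - 22999)/(2*(-157) + 22358) + 27781) = √(-13267/(-314 + 22358) + 27781) = √(-13267/22044 + 27781) = √(612391097/22044) = √3374887335567/11022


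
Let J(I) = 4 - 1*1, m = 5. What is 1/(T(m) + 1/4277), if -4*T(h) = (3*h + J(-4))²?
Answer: -4277/346436 ≈ -0.012346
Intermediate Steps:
J(I) = 3 (J(I) = 4 - 1 = 3)
T(h) = -(3 + 3*h)²/4 (T(h) = -(3*h + 3)²/4 = -(3 + 3*h)²/4)
1/(T(m) + 1/4277) = 1/(-9*(1 + 5)²/4 + 1/4277) = 1/(-9/4*6² + 1/4277) = 1/(-9/4*36 + 1/4277) = 1/(-81 + 1/4277) = 1/(-346436/4277) = -4277/346436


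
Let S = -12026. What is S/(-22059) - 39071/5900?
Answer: -790913789/130148100 ≈ -6.0770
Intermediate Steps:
S/(-22059) - 39071/5900 = -12026/(-22059) - 39071/5900 = -12026*(-1/22059) - 39071*1/5900 = 12026/22059 - 39071/5900 = -790913789/130148100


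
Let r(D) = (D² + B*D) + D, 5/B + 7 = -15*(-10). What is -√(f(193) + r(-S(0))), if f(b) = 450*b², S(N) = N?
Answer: -2895*√2 ≈ -4094.1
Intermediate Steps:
B = 5/143 (B = 5/(-7 - 15*(-10)) = 5/(-7 + 150) = 5/143 ≈ 0.034965)
r(D) = D² + 148*D/143 (r(D) = (D² + 5*D/143) + D = D² + 148*D/143)
-√(f(193) + r(-S(0))) = -√(450*193² + (-1*0)*(148 + 143*(-1*0))/143) = -√(450*37249 + (1/143)*0*(148 + 143*0)) = -√(16762050 + (1/143)*0*(148 + 0)) = -√(16762050 + (1/143)*0*148) = -√(16762050 + 0) = -√16762050 = -2895*√2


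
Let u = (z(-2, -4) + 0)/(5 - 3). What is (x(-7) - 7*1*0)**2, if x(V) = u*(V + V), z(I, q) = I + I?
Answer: 784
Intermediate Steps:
z(I, q) = 2*I
u = -2 (u = (2*(-2) + 0)/(5 - 3) = (-4 + 0)/2 = -4*1/2 = -2)
x(V) = -4*V (x(V) = -2*(V + V) = -4*V)
(x(-7) - 7*1*0)**2 = (-4*(-7) - 7*1*0)**2 = (28 - 7*0)**2 = (28 + 0)**2 = 28**2 = 784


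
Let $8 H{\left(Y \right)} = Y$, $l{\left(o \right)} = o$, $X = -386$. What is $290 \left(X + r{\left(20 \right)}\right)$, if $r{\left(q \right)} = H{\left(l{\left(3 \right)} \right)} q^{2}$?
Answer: $-68440$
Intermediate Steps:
$H{\left(Y \right)} = \frac{Y}{8}$
$r{\left(q \right)} = \frac{3 q^{2}}{8}$ ($r{\left(q \right)} = \frac{1}{8} \cdot 3 q^{2} = \frac{3 q^{2}}{8}$)
$290 \left(X + r{\left(20 \right)}\right) = 290 \left(-386 + \frac{3 \cdot 20^{2}}{8}\right) = 290 \left(-386 + \frac{3}{8} \cdot 400\right) = 290 \left(-386 + 150\right) = 290 \left(-236\right) = -68440$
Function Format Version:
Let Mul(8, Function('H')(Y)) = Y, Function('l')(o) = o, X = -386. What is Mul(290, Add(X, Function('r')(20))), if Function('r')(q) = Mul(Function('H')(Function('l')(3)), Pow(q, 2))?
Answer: -68440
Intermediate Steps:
Function('H')(Y) = Mul(Rational(1, 8), Y)
Function('r')(q) = Mul(Rational(3, 8), Pow(q, 2)) (Function('r')(q) = Mul(Mul(Rational(1, 8), 3), Pow(q, 2)) = Mul(Rational(3, 8), Pow(q, 2)))
Mul(290, Add(X, Function('r')(20))) = Mul(290, Add(-386, Mul(Rational(3, 8), Pow(20, 2)))) = Mul(290, Add(-386, Mul(Rational(3, 8), 400))) = Mul(290, Add(-386, 150)) = Mul(290, -236) = -68440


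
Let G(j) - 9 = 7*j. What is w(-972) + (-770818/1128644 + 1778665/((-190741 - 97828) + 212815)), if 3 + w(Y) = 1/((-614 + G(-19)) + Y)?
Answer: -70916754162271/2610782122410 ≈ -27.163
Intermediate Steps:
G(j) = 9 + 7*j
w(Y) = -3 + 1/(-738 + Y) (w(Y) = -3 + 1/((-614 + (9 + 7*(-19))) + Y) = -3 + 1/((-614 + (9 - 133)) + Y) = -3 + 1/((-614 - 124) + Y) = -3 + 1/(-738 + Y))
w(-972) + (-770818/1128644 + 1778665/((-190741 - 97828) + 212815)) = (2215 - 3*(-972))/(-738 - 972) + (-770818/1128644 + 1778665/((-190741 - 97828) + 212815)) = (2215 + 2916)/(-1710) + (-770818*1/1128644 + 1778665/(-288569 + 212815)) = -1/1710*5131 + (-385409/564322 + 1778665/(-75754)) = -5131/1710 + (-385409/564322 + 1778665*(-1/75754)) = -5131/1710 + (-385409/564322 - 254095/10822) = -5131/1710 - 36890573697/1526773171 = -70916754162271/2610782122410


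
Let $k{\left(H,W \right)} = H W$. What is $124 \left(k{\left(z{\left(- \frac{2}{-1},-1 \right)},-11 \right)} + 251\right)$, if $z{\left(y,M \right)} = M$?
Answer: $32488$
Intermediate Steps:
$124 \left(k{\left(z{\left(- \frac{2}{-1},-1 \right)},-11 \right)} + 251\right) = 124 \left(\left(-1\right) \left(-11\right) + 251\right) = 124 \left(11 + 251\right) = 124 \cdot 262 = 32488$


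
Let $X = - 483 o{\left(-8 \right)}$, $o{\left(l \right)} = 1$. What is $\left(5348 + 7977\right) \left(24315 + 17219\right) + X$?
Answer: $553440067$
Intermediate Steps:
$X = -483$ ($X = \left(-483\right) 1 = -483$)
$\left(5348 + 7977\right) \left(24315 + 17219\right) + X = \left(5348 + 7977\right) \left(24315 + 17219\right) - 483 = 13325 \cdot 41534 - 483 = 553440550 - 483 = 553440067$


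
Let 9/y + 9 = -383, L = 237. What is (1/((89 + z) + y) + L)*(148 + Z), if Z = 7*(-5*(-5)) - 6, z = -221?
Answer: 3888026873/51753 ≈ 75127.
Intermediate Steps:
y = -9/392 (y = 9/(-9 - 383) = 9/(-392) = 9*(-1/392) = -9/392 ≈ -0.022959)
Z = 169 (Z = 7*25 - 6 = 175 - 6 = 169)
(1/((89 + z) + y) + L)*(148 + Z) = (1/((89 - 221) - 9/392) + 237)*(148 + 169) = (1/(-132 - 9/392) + 237)*317 = (1/(-51753/392) + 237)*317 = (-392/51753 + 237)*317 = (12265069/51753)*317 = 3888026873/51753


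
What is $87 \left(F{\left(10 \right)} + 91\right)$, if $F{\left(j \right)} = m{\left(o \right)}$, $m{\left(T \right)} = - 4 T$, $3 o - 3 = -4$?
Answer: $8033$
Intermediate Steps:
$o = - \frac{1}{3}$ ($o = 1 + \frac{1}{3} \left(-4\right) = 1 - \frac{4}{3} = - \frac{1}{3} \approx -0.33333$)
$F{\left(j \right)} = \frac{4}{3}$ ($F{\left(j \right)} = \left(-4\right) \left(- \frac{1}{3}\right) = \frac{4}{3}$)
$87 \left(F{\left(10 \right)} + 91\right) = 87 \left(\frac{4}{3} + 91\right) = 87 \cdot \frac{277}{3} = 8033$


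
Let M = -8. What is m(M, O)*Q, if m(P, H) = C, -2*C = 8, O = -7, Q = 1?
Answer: -4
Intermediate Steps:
C = -4 (C = -1/2*8 = -4)
m(P, H) = -4
m(M, O)*Q = -4*1 = -4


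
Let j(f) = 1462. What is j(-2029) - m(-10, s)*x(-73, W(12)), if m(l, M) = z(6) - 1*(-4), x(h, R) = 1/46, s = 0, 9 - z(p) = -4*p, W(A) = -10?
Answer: 67215/46 ≈ 1461.2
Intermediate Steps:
z(p) = 9 + 4*p (z(p) = 9 - (-4)*p = 9 + 4*p)
x(h, R) = 1/46
m(l, M) = 37 (m(l, M) = (9 + 4*6) - 1*(-4) = (9 + 24) + 4 = 33 + 4 = 37)
j(-2029) - m(-10, s)*x(-73, W(12)) = 1462 - 37/46 = 67215/46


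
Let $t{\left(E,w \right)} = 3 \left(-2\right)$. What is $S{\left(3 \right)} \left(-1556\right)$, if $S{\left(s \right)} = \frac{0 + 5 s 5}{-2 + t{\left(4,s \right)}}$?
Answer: $\frac{29175}{2} \approx 14588.0$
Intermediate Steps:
$t{\left(E,w \right)} = -6$
$S{\left(s \right)} = - \frac{25 s}{8}$ ($S{\left(s \right)} = \frac{0 + 5 s 5}{-2 - 6} = \frac{0 + 25 s}{-8} = 25 s \left(- \frac{1}{8}\right) = - \frac{25 s}{8}$)
$S{\left(3 \right)} \left(-1556\right) = \left(- \frac{25}{8}\right) 3 \left(-1556\right) = \left(- \frac{75}{8}\right) \left(-1556\right) = \frac{29175}{2}$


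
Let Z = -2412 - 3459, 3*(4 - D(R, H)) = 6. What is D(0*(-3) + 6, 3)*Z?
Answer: -11742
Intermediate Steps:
D(R, H) = 2 (D(R, H) = 4 - ⅓*6 = 4 - 2 = 2)
Z = -5871
D(0*(-3) + 6, 3)*Z = 2*(-5871) = -11742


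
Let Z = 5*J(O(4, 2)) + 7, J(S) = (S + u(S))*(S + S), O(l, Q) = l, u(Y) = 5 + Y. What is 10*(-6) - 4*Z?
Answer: -2168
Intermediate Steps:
J(S) = 2*S*(5 + 2*S) (J(S) = (S + (5 + S))*(S + S) = (5 + 2*S)*(2*S) = 2*S*(5 + 2*S))
Z = 527 (Z = 5*(2*4*(5 + 2*4)) + 7 = 5*(2*4*(5 + 8)) + 7 = 5*(2*4*13) + 7 = 5*104 + 7 = 520 + 7 = 527)
10*(-6) - 4*Z = 10*(-6) - 4*527 = -60 - 2108 = -2168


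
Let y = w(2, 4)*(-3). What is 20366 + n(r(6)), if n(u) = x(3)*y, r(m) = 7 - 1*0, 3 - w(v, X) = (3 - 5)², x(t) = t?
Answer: 20375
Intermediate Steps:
w(v, X) = -1 (w(v, X) = 3 - (3 - 5)² = 3 - 1*(-2)² = 3 - 1*4 = 3 - 4 = -1)
r(m) = 7 (r(m) = 7 + 0 = 7)
y = 3 (y = -1*(-3) = 3)
n(u) = 9 (n(u) = 3*3 = 9)
20366 + n(r(6)) = 20366 + 9 = 20375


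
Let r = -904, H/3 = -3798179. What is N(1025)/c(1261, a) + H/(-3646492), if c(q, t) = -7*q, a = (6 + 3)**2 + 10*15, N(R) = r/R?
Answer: 103097363980243/32992274506100 ≈ 3.1249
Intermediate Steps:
H = -11394537 (H = 3*(-3798179) = -11394537)
N(R) = -904/R
a = 231 (a = 9**2 + 150 = 81 + 150 = 231)
N(1025)/c(1261, a) + H/(-3646492) = (-904/1025)/((-7*1261)) - 11394537/(-3646492) = -904*1/1025/(-8827) - 11394537*(-1/3646492) = -904/1025*(-1/8827) + 11394537/3646492 = 904/9047675 + 11394537/3646492 = 103097363980243/32992274506100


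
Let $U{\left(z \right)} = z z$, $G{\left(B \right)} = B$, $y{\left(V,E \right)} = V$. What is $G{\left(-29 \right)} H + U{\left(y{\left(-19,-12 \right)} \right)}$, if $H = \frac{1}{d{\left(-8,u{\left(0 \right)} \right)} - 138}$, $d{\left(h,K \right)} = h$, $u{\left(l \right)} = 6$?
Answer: $\frac{52735}{146} \approx 361.2$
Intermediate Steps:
$U{\left(z \right)} = z^{2}$
$H = - \frac{1}{146}$ ($H = \frac{1}{-8 - 138} = \frac{1}{-146} = - \frac{1}{146} \approx -0.0068493$)
$G{\left(-29 \right)} H + U{\left(y{\left(-19,-12 \right)} \right)} = \left(-29\right) \left(- \frac{1}{146}\right) + \left(-19\right)^{2} = \frac{29}{146} + 361 = \frac{52735}{146}$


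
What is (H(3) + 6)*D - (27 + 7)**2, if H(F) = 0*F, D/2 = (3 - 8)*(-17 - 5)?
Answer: 164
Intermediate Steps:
D = 220 (D = 2*((3 - 8)*(-17 - 5)) = 2*(-5*(-22)) = 2*110 = 220)
H(F) = 0
(H(3) + 6)*D - (27 + 7)**2 = (0 + 6)*220 - (27 + 7)**2 = 6*220 - 1*34**2 = 1320 - 1*1156 = 1320 - 1156 = 164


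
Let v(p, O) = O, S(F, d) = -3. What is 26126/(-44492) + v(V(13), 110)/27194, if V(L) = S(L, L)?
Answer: -176394081/302478862 ≈ -0.58316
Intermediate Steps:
V(L) = -3
26126/(-44492) + v(V(13), 110)/27194 = 26126/(-44492) + 110/27194 = 26126*(-1/44492) + 110*(1/27194) = -13063/22246 + 55/13597 = -176394081/302478862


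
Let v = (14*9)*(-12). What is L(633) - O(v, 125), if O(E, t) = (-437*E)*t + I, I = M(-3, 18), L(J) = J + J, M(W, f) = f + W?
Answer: -82591749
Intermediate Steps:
M(W, f) = W + f
L(J) = 2*J
I = 15 (I = -3 + 18 = 15)
v = -1512 (v = 126*(-12) = -1512)
O(E, t) = 15 - 437*E*t (O(E, t) = (-437*E)*t + 15 = -437*E*t + 15 = 15 - 437*E*t)
L(633) - O(v, 125) = 2*633 - (15 - 437*(-1512)*125) = 1266 - (15 + 82593000) = 1266 - 1*82593015 = 1266 - 82593015 = -82591749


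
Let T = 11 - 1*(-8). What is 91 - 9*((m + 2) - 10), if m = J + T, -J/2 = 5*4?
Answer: 352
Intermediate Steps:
T = 19 (T = 11 + 8 = 19)
J = -40 (J = -10*4 = -2*20 = -40)
m = -21 (m = -40 + 19 = -21)
91 - 9*((m + 2) - 10) = 91 - 9*((-21 + 2) - 10) = 91 - 9*(-19 - 10) = 91 - 9*(-29) = 91 + 261 = 352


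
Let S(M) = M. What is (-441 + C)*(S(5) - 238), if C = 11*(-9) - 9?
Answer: 127917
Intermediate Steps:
C = -108 (C = -99 - 9 = -108)
(-441 + C)*(S(5) - 238) = (-441 - 108)*(5 - 238) = -549*(-233) = 127917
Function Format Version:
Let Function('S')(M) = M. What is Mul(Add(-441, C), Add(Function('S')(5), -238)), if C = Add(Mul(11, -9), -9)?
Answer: 127917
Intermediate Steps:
C = -108 (C = Add(-99, -9) = -108)
Mul(Add(-441, C), Add(Function('S')(5), -238)) = Mul(Add(-441, -108), Add(5, -238)) = Mul(-549, -233) = 127917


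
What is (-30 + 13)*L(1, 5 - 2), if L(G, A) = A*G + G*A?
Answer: -102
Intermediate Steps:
L(G, A) = 2*A*G (L(G, A) = A*G + A*G = 2*A*G)
(-30 + 13)*L(1, 5 - 2) = (-30 + 13)*(2*(5 - 2)*1) = -34*3 = -17*6 = -102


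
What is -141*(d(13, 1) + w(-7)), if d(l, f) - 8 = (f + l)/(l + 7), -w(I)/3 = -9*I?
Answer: 254223/10 ≈ 25422.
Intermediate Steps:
w(I) = 27*I (w(I) = -(-27)*I = 27*I)
d(l, f) = 8 + (f + l)/(7 + l) (d(l, f) = 8 + (f + l)/(l + 7) = 8 + (f + l)/(7 + l))
-141*(d(13, 1) + w(-7)) = -141*((56 + 1 + 9*13)/(7 + 13) + 27*(-7)) = -141*((56 + 1 + 117)/20 - 189) = -141*((1/20)*174 - 189) = -141*(87/10 - 189) = -141*(-1803/10) = 254223/10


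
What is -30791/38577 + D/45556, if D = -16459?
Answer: -291093377/251059116 ≈ -1.1595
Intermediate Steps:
-30791/38577 + D/45556 = -30791/38577 - 16459/45556 = -291093377/251059116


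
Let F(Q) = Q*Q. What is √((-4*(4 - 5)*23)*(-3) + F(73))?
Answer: √5053 ≈ 71.084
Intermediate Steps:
F(Q) = Q²
√((-4*(4 - 5)*23)*(-3) + F(73)) = √((-4*(4 - 5)*23)*(-3) + 73²) = √((-4*(-1)*23)*(-3) + 5329) = √((4*23)*(-3) + 5329) = √(92*(-3) + 5329) = √(-276 + 5329) = √5053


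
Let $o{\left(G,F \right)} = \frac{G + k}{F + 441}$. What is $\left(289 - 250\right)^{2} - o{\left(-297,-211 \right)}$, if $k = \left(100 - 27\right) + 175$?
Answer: $\frac{349879}{230} \approx 1521.2$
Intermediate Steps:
$k = 248$ ($k = 73 + 175 = 248$)
$o{\left(G,F \right)} = \frac{248 + G}{441 + F}$ ($o{\left(G,F \right)} = \frac{G + 248}{F + 441} = \frac{248 + G}{441 + F}$)
$\left(289 - 250\right)^{2} - o{\left(-297,-211 \right)} = \left(289 - 250\right)^{2} - \frac{248 - 297}{441 - 211} = 39^{2} - \frac{1}{230} \left(-49\right) = 1521 - \frac{1}{230} \left(-49\right) = 1521 - - \frac{49}{230} = 1521 + \frac{49}{230} = \frac{349879}{230}$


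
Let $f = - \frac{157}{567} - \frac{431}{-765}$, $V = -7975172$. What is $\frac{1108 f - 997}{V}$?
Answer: $\frac{32751151}{384363414540} \approx 8.5209 \cdot 10^{-5}$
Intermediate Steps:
$f = \frac{13808}{48195}$ ($f = \left(-157\right) \frac{1}{567} - - \frac{431}{765} = - \frac{157}{567} + \frac{431}{765} = \frac{13808}{48195} \approx 0.2865$)
$\frac{1108 f - 997}{V} = \frac{1108 \cdot \frac{13808}{48195} - 997}{-7975172} = \left(\frac{15299264}{48195} - 997\right) \left(- \frac{1}{7975172}\right) = \left(- \frac{32751151}{48195}\right) \left(- \frac{1}{7975172}\right) = \frac{32751151}{384363414540}$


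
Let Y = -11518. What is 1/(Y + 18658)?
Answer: 1/7140 ≈ 0.00014006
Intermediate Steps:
1/(Y + 18658) = 1/(-11518 + 18658) = 1/7140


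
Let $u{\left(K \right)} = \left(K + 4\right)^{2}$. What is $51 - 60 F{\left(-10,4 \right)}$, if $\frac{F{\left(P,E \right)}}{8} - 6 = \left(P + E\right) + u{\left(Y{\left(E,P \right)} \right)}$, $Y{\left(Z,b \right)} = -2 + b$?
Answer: $-30669$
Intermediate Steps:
$u{\left(K \right)} = \left(4 + K\right)^{2}$
$F{\left(P,E \right)} = 48 + 8 E + 8 P + 8 \left(2 + P\right)^{2}$ ($F{\left(P,E \right)} = 48 + 8 \left(\left(P + E\right) + \left(4 + \left(-2 + P\right)\right)^{2}\right) = 48 + 8 \left(\left(E + P\right) + \left(2 + P\right)^{2}\right) = 48 + 8 \left(E + P + \left(2 + P\right)^{2}\right) = 48 + \left(8 E + 8 P + 8 \left(2 + P\right)^{2}\right) = 48 + 8 E + 8 P + 8 \left(2 + P\right)^{2}$)
$51 - 60 F{\left(-10,4 \right)} = 51 - 60 \left(48 + 8 \cdot 4 + 8 \left(-10\right) + 8 \left(2 - 10\right)^{2}\right) = 51 - 60 \left(48 + 32 - 80 + 8 \left(-8\right)^{2}\right) = 51 - 60 \left(48 + 32 - 80 + 8 \cdot 64\right) = 51 - 60 \left(48 + 32 - 80 + 512\right) = 51 - 30720 = -30669$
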